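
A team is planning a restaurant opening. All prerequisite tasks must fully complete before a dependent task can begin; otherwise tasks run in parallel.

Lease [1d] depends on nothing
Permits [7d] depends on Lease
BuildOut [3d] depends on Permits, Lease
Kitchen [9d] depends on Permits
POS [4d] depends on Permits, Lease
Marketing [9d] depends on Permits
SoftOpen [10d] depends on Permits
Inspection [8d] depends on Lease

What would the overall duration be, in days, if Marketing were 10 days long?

The binding path is Lease→Permits→SoftOpen = 1+7+10 = 18; finish at 18 days.
Marketing is off the critical path — its longest chain is 17 days, giving 1 of slack.
Now Lease→Permits→Marketing = 1+7+10 = 18 is longest, so the finish becomes 18 days.

18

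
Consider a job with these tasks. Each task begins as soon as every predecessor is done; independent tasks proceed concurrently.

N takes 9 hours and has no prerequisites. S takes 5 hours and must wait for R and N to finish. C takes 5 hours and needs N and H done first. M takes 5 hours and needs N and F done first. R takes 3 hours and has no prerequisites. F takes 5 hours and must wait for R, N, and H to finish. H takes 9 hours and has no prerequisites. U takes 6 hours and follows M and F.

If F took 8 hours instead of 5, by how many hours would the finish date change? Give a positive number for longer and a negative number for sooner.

3

Critical path before the change: H→F→M→U = 9+5+5+6 = 25 giving 25 hours.
F lies on that path, so at 8 hours the path becomes 28 hours.
No other chain overtakes it, so the finish is 28 hours.
Change in finish: 28 − 25 = +3 hours.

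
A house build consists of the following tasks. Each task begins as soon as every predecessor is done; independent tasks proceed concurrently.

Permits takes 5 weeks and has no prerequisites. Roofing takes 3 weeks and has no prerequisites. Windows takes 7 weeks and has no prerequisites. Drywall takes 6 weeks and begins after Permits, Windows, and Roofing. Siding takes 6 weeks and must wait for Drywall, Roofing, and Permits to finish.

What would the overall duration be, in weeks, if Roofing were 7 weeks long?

Actual critical path: Windows→Drywall→Siding = 7+6+6 = 19 ⇒ 19 weeks.
Roofing has 4 weeks of float (longest path through it is 15).
New critical path: Roofing→Drywall→Siding = 7+6+6 = 19 ⇒ 19 weeks.

19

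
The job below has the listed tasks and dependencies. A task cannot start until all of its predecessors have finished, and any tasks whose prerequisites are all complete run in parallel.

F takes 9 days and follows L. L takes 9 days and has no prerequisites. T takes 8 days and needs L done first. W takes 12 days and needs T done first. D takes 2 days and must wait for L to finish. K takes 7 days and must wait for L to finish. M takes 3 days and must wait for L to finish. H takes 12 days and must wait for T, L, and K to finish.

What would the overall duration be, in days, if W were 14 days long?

31

Critical path before the change: L→T→W = 9+8+12 = 29 giving 29 days.
Since W is critical, the +2 change carries straight to that chain (now 31 days).
The critical path is still L→T→W; finish is now 31 days.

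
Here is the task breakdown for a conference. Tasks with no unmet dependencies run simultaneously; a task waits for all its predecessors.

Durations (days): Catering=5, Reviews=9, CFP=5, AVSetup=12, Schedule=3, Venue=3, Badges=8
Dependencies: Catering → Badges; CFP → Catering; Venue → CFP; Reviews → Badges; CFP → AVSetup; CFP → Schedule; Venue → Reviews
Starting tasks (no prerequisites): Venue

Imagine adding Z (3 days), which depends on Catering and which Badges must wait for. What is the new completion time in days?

Originally the conference takes 21 days.
With Z inserted, Badges now waits for max(Catering, Reviews, Z).
New critical path: Venue→CFP→Catering→Z→Badges = 3+5+5+3+8 = 24 ⇒ 24 days.

24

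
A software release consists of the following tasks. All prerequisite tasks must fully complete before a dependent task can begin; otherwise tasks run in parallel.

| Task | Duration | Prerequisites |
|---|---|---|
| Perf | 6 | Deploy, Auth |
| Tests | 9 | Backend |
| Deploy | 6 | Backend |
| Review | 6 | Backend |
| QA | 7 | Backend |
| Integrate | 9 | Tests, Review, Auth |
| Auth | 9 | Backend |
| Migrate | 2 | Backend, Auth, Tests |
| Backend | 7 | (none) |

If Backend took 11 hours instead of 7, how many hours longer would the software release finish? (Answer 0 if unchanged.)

4

The binding path is Backend→Auth→Integrate = 7+9+9 = 25; finish at 25 hours.
Backend is on the critical path; changing it to 11 makes that path 29 hours.
The critical path is still Backend→Auth→Integrate; finish is now 29 hours.
Change in finish: 29 − 25 = +4 hours.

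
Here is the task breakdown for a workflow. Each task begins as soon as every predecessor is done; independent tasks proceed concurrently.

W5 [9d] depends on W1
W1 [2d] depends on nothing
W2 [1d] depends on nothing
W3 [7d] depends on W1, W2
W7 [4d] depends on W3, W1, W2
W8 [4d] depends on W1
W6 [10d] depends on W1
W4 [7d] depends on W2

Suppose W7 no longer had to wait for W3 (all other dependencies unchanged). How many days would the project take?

12

With the dependency in place, W1→W3→W7 = 2+7+4 = 13 sets the finish at 13 days.
Without W3→W7, W7's earliest start moves from 9 to 2.
The longest chain is now W1→W6 = 2+10 = 12, so the project takes 12 days.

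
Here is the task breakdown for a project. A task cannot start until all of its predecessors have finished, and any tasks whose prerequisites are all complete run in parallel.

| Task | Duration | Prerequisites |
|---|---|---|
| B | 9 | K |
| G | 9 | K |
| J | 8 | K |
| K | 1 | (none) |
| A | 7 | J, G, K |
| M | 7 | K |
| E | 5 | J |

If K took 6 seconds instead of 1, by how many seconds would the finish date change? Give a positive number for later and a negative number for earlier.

Critical path before the change: K→G→A = 1+9+7 = 17 giving 17 seconds.
K is on the critical path; changing it to 6 makes that path 22 seconds.
The critical path is still K→G→A; finish is now 22 seconds.
Change in finish: 22 − 17 = +5 seconds.

5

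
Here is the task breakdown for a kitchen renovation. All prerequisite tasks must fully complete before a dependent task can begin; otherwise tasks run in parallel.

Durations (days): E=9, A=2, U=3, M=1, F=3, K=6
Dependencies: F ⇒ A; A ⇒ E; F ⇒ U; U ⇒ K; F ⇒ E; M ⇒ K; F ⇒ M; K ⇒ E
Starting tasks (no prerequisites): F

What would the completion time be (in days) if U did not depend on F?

19

With the dependency in place, F→U→K→E = 3+3+6+9 = 21 sets the finish at 21 days.
Without F→U, U's earliest start moves from 3 to 0.
After: F→M→K→E = 3+1+6+9 = 19 → 19 days.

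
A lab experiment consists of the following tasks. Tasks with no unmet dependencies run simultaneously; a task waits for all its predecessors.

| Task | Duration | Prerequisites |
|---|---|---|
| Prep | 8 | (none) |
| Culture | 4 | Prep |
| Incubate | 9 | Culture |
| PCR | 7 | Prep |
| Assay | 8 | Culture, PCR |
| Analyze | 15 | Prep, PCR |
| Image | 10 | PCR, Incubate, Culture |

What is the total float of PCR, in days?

The longest chain is Prep→Culture→Incubate→Image = 8+4+9+10 = 31; overall finish 31 days.
Longest path through PCR: 30 days (earliest finish 15, latest finish 16).
Float = 31 − 30 = 1.

1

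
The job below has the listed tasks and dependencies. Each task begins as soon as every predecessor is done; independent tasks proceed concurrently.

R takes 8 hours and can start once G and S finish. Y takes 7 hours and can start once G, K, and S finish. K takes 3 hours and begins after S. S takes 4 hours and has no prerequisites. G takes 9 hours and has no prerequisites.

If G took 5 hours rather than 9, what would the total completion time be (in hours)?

14

Critical path before the change: G→R = 9+8 = 17 giving 17 hours.
Since G is critical, the -4 change carries straight to that chain (now 13 hours).
New critical path: S→K→Y = 4+3+7 = 14 ⇒ 14 hours.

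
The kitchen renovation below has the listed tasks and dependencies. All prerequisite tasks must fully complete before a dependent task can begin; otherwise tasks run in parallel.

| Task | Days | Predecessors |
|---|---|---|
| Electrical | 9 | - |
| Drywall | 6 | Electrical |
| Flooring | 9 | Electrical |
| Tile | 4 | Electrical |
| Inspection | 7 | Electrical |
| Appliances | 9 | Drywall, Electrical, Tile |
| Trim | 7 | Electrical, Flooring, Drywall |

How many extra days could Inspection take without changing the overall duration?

9

Electrical→Flooring→Trim = 9+9+7 = 25 sets the makespan at 25 days.
Longest path through Inspection: 16 days (earliest finish 16, latest finish 25).
Slack of Inspection = 18 − 9 = 9 days.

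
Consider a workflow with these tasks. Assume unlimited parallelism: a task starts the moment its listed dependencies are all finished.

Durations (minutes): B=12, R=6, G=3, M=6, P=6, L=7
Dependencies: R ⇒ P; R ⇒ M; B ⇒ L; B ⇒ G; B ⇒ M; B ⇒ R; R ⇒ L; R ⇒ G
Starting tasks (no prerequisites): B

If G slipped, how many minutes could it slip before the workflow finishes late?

4

The longest chain is B→R→L = 12+6+7 = 25; overall finish 25 minutes.
Longest path through G: 21 minutes (earliest finish 21, latest finish 25).
So G can slip 25 − 21 = 4 minutes.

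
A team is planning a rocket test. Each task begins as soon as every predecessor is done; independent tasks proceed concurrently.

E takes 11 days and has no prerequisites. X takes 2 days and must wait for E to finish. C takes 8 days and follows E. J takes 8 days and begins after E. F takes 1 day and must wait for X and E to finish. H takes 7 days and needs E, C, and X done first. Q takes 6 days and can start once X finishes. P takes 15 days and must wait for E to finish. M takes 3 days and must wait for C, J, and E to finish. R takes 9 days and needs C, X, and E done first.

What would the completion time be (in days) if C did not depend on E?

With the dependency in place, E→C→R = 11+8+9 = 28 sets the finish at 28 days.
Without E→C, C's earliest start moves from 11 to 0.
New critical path: E→P = 11+15 = 26 ⇒ 26 days.

26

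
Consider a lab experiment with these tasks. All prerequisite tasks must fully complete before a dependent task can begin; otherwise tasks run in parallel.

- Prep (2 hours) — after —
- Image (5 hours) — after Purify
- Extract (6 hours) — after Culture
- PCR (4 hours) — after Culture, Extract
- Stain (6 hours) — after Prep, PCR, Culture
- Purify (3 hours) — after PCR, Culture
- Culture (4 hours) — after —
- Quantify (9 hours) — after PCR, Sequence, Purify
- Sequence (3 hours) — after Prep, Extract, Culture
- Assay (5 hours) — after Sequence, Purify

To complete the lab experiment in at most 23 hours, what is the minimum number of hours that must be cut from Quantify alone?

3

Current finish: 26 hours; target: 23.
Quantify is on every critical path, so each hour cut from Quantify cuts the finish by one (this holds down to a finish of 22).
Need 26 − 23 = 3 hours off Quantify → Quantify becomes 6 hours, finish becomes 23.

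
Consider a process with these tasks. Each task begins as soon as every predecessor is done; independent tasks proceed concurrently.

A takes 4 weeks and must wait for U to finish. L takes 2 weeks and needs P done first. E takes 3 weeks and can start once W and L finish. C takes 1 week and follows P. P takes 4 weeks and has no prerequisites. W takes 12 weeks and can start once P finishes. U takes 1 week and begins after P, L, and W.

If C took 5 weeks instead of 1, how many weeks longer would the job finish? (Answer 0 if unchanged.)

The binding path is P→W→U→A = 4+12+1+4 = 21; finish at 21 weeks.
C has 16 weeks of float (longest path through it is 5).
The critical path is still P→W→U→A; finish is now 21 weeks.
Change in finish: 21 − 21 = +0 weeks.

0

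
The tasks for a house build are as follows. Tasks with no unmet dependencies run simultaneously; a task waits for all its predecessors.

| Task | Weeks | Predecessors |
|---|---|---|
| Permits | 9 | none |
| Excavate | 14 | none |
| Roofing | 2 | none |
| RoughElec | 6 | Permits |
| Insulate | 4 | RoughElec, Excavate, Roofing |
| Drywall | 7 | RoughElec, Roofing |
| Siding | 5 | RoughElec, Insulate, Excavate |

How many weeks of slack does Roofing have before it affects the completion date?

13

Critical path: Permits→RoughElec→Insulate→Siding = 9+6+4+5 = 24, so the finish is 24 weeks.
Longest path through Roofing: 11 weeks (earliest finish 2, latest finish 15).
Slack of Roofing = 13 − 0 = 13 weeks.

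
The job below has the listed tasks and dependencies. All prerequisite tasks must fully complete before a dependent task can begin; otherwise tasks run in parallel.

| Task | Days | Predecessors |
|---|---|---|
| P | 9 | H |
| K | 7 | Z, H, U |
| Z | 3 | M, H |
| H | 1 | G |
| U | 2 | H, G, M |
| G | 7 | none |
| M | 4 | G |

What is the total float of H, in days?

3

G→M→Z→K = 7+4+3+7 = 21 sets the makespan at 21 days.
The longest chain containing H totals 18 days.
So H can slip 11 − 8 = 3 days.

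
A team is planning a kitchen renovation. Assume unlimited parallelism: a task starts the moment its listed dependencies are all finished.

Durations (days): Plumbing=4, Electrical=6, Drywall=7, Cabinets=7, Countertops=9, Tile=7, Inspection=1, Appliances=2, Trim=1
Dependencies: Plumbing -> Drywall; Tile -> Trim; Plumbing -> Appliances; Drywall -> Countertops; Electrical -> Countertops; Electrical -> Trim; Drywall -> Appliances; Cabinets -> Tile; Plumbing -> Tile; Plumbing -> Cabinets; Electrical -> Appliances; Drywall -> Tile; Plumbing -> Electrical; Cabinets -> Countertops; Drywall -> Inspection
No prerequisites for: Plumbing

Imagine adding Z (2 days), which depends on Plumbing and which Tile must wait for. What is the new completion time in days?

Originally the project takes 20 days.
With Z inserted, Tile now waits for max(Drywall, Cabinets, Plumbing, Z).
New critical path: Plumbing→Drywall→Countertops = 4+7+9 = 20 ⇒ 20 days.

20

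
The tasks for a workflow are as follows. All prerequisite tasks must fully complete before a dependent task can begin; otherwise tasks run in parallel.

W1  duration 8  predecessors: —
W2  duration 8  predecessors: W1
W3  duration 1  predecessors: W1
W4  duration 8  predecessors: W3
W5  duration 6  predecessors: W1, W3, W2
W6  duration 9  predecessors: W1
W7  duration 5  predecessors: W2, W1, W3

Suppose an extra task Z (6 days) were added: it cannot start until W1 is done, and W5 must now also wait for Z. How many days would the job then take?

Originally the job takes 22 days.
With Z inserted, W5 now waits for max(W1, W3, W2, Z).
New critical path: W1→W2→W5 = 8+8+6 = 22 ⇒ 22 days.

22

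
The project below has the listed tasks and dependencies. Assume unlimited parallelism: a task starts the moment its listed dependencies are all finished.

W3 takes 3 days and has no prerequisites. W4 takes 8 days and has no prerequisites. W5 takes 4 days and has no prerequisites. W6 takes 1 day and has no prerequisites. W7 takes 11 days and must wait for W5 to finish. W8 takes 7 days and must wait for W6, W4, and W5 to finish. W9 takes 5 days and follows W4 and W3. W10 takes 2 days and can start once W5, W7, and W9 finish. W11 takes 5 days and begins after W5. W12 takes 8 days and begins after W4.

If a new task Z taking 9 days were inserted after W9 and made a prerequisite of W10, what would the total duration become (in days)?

24

Originally the project takes 17 days.
With Z inserted, W10 now waits for max(W5, W7, W9, Z).
New critical path: W4→W9→Z→W10 = 8+5+9+2 = 24 ⇒ 24 days.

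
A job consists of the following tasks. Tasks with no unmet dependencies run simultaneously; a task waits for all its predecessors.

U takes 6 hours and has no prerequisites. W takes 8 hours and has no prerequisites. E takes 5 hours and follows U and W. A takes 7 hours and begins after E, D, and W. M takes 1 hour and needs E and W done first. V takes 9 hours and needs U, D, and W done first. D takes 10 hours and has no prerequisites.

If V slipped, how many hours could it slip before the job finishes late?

Critical path: W→E→A = 8+5+7 = 20, so the finish is 20 hours.
V finishes as early as 19 and must finish by 20.
Slack of V = 11 − 10 = 1 hour.

1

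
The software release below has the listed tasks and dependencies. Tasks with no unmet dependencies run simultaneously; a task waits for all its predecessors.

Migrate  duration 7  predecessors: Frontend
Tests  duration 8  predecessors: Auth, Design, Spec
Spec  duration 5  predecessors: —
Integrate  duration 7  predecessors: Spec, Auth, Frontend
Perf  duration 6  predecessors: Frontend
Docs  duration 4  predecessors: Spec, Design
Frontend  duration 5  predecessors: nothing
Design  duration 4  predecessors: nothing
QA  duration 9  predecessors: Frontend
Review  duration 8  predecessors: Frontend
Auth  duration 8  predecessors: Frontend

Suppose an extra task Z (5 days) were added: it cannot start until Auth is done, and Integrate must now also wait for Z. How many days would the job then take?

25

Originally the job takes 21 days.
With Z inserted, Integrate now waits for max(Spec, Auth, Frontend, Z).
New critical path: Frontend→Auth→Z→Integrate = 5+8+5+7 = 25 ⇒ 25 days.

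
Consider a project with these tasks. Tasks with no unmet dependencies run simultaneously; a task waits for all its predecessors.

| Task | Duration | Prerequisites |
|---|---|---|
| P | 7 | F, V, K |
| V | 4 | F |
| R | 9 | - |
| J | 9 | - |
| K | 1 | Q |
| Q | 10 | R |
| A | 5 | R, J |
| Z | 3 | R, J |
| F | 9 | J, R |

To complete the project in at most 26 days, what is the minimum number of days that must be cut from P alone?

3

Current finish: 29 days; target: 26.
P is on every critical path, so each day cut from P cuts the finish by one (this holds down to a finish of 23).
Need 29 − 26 = 3 days off P → P becomes 4 days, finish becomes 26.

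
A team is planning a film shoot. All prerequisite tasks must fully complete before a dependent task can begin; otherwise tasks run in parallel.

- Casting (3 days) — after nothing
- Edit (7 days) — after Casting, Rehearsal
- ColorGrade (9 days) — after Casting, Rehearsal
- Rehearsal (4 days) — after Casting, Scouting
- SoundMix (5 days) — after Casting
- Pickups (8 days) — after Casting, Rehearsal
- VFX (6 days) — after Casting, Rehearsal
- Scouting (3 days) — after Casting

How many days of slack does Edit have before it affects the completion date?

2

The longest chain is Casting→Scouting→Rehearsal→ColorGrade = 3+3+4+9 = 19; overall finish 19 days.
Longest path through Edit: 17 days (earliest finish 17, latest finish 19).
So Edit can slip 19 − 17 = 2 days.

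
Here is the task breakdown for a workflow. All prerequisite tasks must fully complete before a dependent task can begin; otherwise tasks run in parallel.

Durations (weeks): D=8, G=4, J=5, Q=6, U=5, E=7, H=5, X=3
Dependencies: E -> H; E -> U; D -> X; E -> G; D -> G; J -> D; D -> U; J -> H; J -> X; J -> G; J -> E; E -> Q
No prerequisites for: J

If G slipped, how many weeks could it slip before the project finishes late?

1

J→E→Q = 5+7+6 = 18 sets the makespan at 18 weeks.
The longest chain containing G totals 17 weeks.
Slack of G = 14 − 13 = 1 week.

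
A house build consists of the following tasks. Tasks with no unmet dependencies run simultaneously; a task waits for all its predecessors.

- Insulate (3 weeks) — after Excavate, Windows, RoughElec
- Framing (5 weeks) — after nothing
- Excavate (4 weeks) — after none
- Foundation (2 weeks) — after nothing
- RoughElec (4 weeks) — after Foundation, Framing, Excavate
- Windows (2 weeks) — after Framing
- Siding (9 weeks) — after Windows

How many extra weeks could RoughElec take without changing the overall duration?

Critical path: Framing→Windows→Siding = 5+2+9 = 16, so the finish is 16 weeks.
Longest path through RoughElec: 12 weeks (earliest finish 9, latest finish 13).
Slack of RoughElec = 9 − 5 = 4 weeks.

4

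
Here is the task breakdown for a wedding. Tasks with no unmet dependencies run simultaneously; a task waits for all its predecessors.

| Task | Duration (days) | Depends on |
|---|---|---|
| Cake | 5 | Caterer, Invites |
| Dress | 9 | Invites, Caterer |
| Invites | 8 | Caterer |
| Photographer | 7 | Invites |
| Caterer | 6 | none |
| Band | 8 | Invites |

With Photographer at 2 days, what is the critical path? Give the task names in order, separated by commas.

The binding path is Caterer→Invites→Dress = 6+8+9 = 23; finish at 23 days.
Photographer has 2 days of float (longest path through it is 21).
The critical path is still Caterer→Invites→Dress; finish is now 23 days.

Caterer, Invites, Dress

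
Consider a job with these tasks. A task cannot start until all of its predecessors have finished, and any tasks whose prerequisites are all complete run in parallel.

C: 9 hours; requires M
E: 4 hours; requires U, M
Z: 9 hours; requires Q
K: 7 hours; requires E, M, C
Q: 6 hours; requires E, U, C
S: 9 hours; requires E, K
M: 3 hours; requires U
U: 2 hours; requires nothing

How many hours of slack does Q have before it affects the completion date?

Critical path: U→M→C→K→S = 2+3+9+7+9 = 30, so the finish is 30 hours.
Q finishes as early as 20 and must finish by 21.
Slack of Q = 15 − 14 = 1 hour.

1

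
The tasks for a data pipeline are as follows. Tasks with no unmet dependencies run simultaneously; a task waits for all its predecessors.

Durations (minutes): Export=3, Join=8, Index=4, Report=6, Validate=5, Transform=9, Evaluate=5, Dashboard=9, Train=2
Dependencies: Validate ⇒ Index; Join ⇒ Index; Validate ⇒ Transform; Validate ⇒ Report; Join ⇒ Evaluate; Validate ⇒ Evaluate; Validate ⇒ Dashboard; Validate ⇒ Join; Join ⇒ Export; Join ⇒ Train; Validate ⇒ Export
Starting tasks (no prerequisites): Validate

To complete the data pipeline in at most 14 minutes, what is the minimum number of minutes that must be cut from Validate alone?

Current finish: 18 minutes; target: 14.
Validate is on every critical path, so each minute cut from Validate cuts the finish by one (this holds down to a finish of 14).
Need 18 − 14 = 4 minutes off Validate → Validate becomes 1 minute, finish becomes 14.

4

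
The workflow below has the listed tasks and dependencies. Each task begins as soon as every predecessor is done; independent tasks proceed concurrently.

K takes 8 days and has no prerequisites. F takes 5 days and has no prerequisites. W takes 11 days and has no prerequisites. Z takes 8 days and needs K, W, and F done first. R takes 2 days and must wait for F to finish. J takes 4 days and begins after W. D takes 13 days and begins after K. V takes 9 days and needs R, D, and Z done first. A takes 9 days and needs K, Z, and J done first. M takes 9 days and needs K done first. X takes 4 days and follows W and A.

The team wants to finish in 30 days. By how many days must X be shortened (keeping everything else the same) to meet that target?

2

Current finish: 32 days; target: 30.
X is on every critical path, so each day cut from X cuts the finish by one (this holds down to a finish of 30).
Need 32 − 30 = 2 days off X → X becomes 2 days, finish becomes 30.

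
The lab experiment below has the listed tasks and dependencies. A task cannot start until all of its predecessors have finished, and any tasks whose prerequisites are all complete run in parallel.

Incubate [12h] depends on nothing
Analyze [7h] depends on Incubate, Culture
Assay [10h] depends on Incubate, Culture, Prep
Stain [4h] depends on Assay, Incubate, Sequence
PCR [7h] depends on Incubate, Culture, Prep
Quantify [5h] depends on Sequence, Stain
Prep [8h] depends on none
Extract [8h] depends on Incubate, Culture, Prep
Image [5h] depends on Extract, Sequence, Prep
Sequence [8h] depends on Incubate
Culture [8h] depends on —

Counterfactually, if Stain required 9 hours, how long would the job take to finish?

Actual critical path: Incubate→Assay→Stain→Quantify = 12+10+4+5 = 31 ⇒ 31 hours.
Since Stain is critical, the +5 change carries straight to that chain (now 36 hours).
The critical path is still Incubate→Assay→Stain→Quantify; finish is now 36 hours.

36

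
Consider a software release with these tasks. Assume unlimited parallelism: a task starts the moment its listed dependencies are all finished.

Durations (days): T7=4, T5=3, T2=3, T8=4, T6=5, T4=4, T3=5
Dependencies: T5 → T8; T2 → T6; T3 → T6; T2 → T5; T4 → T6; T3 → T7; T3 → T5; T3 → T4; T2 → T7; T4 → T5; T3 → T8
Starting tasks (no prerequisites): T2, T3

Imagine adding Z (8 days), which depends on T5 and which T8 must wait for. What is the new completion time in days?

Originally the plan takes 16 days.
With Z inserted, T8 now waits for max(T5, T3, Z).
New critical path: T3→T4→T5→Z→T8 = 5+4+3+8+4 = 24 ⇒ 24 days.

24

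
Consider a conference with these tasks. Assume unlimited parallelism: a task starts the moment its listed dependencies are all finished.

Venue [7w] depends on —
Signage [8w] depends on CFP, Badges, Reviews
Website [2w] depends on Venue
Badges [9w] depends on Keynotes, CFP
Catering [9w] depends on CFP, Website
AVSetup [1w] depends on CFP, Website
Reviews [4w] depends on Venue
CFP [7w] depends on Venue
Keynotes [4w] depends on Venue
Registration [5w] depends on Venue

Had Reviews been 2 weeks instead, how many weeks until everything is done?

As given, the longest chain is Venue→CFP→Badges→Signage = 7+7+9+8 = 31, so the finish is 31 weeks.
The longest path through Reviews is only 19 weeks, so Reviews has float 12.
That remains the longest chain; total 31 weeks.

31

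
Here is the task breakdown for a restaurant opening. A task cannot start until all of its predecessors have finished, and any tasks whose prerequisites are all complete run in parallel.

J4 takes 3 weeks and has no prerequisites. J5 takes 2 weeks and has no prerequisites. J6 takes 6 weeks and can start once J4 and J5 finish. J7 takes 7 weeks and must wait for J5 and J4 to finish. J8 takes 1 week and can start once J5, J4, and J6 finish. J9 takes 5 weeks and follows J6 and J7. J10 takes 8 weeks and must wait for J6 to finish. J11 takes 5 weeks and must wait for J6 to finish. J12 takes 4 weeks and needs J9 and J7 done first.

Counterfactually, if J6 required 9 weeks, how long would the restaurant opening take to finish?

Baseline: J4→J7→J9→J12 = 3+7+5+4 = 19 → 19 weeks.
J6 is off the critical path — its longest chain is 18 weeks, giving 1 of slack.
New critical path: J4→J6→J9→J12 = 3+9+5+4 = 21 ⇒ 21 weeks.

21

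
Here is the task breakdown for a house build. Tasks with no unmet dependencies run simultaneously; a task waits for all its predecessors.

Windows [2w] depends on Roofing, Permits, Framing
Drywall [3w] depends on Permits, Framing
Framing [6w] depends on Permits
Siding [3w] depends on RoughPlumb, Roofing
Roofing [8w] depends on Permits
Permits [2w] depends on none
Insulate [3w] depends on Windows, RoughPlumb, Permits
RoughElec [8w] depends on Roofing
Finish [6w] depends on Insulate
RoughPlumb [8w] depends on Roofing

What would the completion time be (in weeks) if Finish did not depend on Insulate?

Original critical path: Permits→Roofing→RoughPlumb→Insulate→Finish = 2+8+8+3+6 = 27 ⇒ 27 weeks.
Without Insulate→Finish, Finish's earliest start moves from 21 to 0.
New critical path: Permits→Roofing→RoughPlumb→Insulate = 2+8+8+3 = 21 ⇒ 21 weeks.

21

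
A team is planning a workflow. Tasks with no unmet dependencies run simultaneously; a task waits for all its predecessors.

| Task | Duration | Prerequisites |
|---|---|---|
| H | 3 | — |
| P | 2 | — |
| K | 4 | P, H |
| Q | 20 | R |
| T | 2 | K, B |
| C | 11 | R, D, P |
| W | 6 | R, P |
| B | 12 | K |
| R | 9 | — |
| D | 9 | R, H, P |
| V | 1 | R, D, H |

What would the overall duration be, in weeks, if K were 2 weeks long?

As given, the longest chain is R→D→C = 9+9+11 = 29, so the finish is 29 weeks.
K is off the critical path — its longest chain is 21 weeks, giving 8 of slack.
No other chain overtakes it, so the finish is 29 weeks.

29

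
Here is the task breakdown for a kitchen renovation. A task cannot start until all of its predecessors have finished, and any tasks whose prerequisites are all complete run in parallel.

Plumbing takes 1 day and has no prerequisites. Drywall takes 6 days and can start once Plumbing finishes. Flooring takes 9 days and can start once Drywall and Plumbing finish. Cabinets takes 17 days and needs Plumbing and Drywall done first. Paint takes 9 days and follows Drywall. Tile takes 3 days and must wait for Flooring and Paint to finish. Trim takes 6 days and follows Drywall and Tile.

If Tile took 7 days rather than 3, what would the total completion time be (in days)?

29

As given, the longest chain is Plumbing→Drywall→Flooring→Tile→Trim = 1+6+9+3+6 = 25, so the finish is 25 days.
Tile is on the critical path; changing it to 7 makes that path 29 days.
The critical path is still Plumbing→Drywall→Flooring→Tile→Trim; finish is now 29 days.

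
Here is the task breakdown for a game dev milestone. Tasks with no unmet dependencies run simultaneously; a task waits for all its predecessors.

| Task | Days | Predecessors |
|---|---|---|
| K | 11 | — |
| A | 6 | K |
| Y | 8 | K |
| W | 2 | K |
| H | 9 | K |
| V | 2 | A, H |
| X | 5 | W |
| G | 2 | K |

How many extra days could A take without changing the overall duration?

Critical path: K→H→V = 11+9+2 = 22, so the finish is 22 days.
A finishes as early as 17 and must finish by 20.
Slack of A = 14 − 11 = 3 days.

3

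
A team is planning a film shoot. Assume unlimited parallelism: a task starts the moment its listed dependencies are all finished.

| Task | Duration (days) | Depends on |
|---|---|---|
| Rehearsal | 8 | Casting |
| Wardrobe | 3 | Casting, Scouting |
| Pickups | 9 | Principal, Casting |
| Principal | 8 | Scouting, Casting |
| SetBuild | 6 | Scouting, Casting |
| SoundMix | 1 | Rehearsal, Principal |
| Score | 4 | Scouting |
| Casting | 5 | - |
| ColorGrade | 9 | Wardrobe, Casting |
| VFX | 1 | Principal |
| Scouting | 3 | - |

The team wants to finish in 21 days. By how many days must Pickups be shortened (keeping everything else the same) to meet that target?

Current finish: 22 days; target: 21.
Pickups is on every critical path, so each day cut from Pickups cuts the finish by one (this holds down to a finish of 17).
Need 22 − 21 = 1 day off Pickups → Pickups becomes 8 days, finish becomes 21.

1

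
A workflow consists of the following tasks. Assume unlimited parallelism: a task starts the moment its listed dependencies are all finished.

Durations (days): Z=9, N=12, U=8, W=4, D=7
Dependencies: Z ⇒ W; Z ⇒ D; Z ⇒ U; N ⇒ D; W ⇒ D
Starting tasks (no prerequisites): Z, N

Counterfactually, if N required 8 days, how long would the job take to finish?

20

The binding path is Z→W→D = 9+4+7 = 20; finish at 20 days.
N is off the critical path — its longest chain is 19 days, giving 1 of slack.
The critical path is still Z→W→D; finish is now 20 days.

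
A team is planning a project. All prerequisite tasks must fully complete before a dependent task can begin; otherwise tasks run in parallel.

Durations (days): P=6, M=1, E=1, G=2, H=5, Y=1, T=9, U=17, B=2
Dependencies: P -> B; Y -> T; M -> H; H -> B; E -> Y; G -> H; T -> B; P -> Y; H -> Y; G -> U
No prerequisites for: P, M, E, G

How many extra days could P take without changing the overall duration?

Critical path: G→H→Y→T→B = 2+5+1+9+2 = 19, so the finish is 19 days.
Longest path through P: 18 days (earliest finish 6, latest finish 7).
So P can slip 7 − 6 = 1 day.

1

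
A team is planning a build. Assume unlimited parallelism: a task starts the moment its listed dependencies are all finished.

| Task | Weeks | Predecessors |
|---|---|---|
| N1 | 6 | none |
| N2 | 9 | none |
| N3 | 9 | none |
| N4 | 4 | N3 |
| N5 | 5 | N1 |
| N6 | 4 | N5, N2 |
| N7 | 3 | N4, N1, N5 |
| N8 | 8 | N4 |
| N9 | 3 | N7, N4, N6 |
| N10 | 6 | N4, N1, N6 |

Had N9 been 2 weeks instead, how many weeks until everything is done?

21

The binding path is N1→N5→N6→N10 = 6+5+4+6 = 21; finish at 21 weeks.
N9 has 2 weeks of float (longest path through it is 19).
That remains the longest chain; total 21 weeks.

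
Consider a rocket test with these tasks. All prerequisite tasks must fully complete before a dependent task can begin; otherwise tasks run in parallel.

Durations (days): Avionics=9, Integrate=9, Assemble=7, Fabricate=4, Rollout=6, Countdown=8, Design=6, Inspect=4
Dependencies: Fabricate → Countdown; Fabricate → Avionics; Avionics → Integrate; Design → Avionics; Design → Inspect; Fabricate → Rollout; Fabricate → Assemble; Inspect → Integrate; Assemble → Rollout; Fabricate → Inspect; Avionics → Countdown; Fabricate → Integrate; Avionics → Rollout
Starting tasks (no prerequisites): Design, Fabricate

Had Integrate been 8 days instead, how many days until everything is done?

23

Actual critical path: Design→Avionics→Integrate = 6+9+9 = 24 ⇒ 24 days.
Since Integrate is critical, the -1 change carries straight to that chain (now 23 days).
No other chain overtakes it, so the finish is 23 days.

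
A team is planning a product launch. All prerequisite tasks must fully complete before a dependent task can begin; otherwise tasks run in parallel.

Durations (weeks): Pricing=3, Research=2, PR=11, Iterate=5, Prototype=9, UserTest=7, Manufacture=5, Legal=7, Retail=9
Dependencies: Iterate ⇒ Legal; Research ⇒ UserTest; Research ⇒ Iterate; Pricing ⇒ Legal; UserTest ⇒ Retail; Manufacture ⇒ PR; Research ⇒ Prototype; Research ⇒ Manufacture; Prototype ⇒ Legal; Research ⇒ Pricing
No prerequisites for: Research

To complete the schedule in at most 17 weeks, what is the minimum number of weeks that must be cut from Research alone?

1

Current finish: 18 weeks; target: 17.
Research is on every critical path, so each week cut from Research cuts the finish by one (this holds down to a finish of 17).
Need 18 − 17 = 1 week off Research → Research becomes 1 week, finish becomes 17.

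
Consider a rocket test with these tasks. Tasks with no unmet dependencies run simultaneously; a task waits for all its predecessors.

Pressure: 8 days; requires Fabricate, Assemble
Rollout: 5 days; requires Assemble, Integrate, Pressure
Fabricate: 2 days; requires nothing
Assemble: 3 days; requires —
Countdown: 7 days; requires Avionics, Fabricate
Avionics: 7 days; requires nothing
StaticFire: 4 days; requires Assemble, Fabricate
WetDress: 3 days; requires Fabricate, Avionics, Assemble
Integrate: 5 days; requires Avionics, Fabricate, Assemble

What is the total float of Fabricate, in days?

2

Avionics→Integrate→Rollout = 7+5+5 = 17 sets the makespan at 17 days.
Longest path through Fabricate: 15 days (earliest finish 2, latest finish 4).
Slack of Fabricate = 2 − 0 = 2 days.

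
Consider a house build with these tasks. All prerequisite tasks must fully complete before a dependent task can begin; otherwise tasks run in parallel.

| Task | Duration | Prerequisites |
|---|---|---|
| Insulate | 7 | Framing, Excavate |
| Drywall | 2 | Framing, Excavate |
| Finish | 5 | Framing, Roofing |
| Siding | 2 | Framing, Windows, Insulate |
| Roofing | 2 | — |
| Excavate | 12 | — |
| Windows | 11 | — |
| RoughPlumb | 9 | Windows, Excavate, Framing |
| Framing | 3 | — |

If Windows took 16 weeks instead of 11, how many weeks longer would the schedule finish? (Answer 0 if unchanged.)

As given, the longest chain is Excavate→RoughPlumb = 12+9 = 21, so the finish is 21 weeks.
The longest path through Windows is only 20 weeks, so Windows has float 1.
The binding chain switches to Windows→RoughPlumb = 16+9 = 25; finish 25 weeks.
Change in finish: 25 − 21 = +4 weeks.

4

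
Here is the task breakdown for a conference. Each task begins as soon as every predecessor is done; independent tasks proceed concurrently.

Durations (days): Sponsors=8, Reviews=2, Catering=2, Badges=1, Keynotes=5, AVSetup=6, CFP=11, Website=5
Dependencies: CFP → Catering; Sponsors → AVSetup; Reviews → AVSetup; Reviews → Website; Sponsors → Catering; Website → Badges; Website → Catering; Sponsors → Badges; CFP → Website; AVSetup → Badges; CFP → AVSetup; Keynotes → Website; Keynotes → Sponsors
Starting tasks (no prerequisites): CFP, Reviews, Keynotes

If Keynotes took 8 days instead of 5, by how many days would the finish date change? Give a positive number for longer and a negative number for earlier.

As given, the longest chain is Keynotes→Sponsors→AVSetup→Badges = 5+8+6+1 = 20, so the finish is 20 days.
Keynotes is on the critical path; changing it to 8 makes that path 23 days.
The critical path is still Keynotes→Sponsors→AVSetup→Badges; finish is now 23 days.
Change in finish: 23 − 20 = +3 days.

3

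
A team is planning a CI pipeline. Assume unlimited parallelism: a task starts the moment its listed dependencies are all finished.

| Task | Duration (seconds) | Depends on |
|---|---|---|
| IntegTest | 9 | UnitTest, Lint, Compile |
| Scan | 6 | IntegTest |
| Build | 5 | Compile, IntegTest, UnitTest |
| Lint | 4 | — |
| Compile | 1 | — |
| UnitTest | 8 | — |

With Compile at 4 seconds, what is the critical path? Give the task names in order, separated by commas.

UnitTest, IntegTest, Scan

Critical path before the change: UnitTest→IntegTest→Scan = 8+9+6 = 23 giving 23 seconds.
Compile is off the critical path — its longest chain is 16 seconds, giving 7 of slack.
No other chain overtakes it, so the finish is 23 seconds.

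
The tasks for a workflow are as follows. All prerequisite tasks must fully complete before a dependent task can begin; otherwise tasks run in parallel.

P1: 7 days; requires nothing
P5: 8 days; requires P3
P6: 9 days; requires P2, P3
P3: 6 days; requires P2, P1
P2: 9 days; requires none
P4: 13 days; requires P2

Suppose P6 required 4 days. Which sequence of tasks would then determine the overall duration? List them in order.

P2, P3, P5

As given, the longest chain is P2→P3→P6 = 9+6+9 = 24, so the finish is 24 days.
P6 lies on that path, so at 4 days the path becomes 19 days.
New critical path: P2→P3→P5 = 9+6+8 = 23 ⇒ 23 days.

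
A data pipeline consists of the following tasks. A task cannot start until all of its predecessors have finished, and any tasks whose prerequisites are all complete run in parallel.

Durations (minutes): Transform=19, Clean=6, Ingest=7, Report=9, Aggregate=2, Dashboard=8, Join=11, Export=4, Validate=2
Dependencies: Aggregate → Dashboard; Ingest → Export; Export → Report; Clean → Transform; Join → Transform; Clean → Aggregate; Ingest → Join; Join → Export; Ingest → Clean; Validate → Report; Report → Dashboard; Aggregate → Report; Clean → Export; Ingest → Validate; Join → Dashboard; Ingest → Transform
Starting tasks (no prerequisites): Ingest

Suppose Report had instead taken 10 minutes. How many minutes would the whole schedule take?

Baseline: Ingest→Join→Export→Report→Dashboard = 7+11+4+9+8 = 39 → 39 minutes.
Report is on the critical path; changing it to 10 makes that path 40 minutes.
The critical path is still Ingest→Join→Export→Report→Dashboard; finish is now 40 minutes.

40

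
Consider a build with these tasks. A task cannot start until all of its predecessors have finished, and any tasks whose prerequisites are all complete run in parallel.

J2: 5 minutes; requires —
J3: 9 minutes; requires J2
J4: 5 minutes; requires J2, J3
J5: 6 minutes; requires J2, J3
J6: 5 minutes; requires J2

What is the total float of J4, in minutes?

1

J2→J3→J5 = 5+9+6 = 20 sets the makespan at 20 minutes.
The longest chain containing J4 totals 19 minutes.
So J4 can slip 20 − 19 = 1 minute.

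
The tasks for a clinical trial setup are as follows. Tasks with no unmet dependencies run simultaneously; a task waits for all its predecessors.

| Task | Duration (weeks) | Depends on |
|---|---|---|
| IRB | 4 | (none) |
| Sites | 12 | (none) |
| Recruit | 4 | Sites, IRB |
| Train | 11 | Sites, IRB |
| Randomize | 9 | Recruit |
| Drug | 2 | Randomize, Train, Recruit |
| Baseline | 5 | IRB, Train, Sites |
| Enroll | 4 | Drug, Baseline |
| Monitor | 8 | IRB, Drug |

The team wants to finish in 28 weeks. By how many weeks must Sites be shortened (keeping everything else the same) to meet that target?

Current finish: 35 weeks; target: 28.
Sites is on every critical path, so each week cut from Sites cuts the finish by one (this holds down to a finish of 27).
Need 35 − 28 = 7 weeks off Sites → Sites becomes 5 weeks, finish becomes 28.

7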